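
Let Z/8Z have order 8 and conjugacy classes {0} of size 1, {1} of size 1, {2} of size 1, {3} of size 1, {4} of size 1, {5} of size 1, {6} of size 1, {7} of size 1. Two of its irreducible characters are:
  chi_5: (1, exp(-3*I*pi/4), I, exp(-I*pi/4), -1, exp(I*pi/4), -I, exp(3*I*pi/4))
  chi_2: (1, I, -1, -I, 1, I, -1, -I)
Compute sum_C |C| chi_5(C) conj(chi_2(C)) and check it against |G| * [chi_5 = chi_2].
Sum = 0; so <chi_5, chi_2> = 0 (distinct irreducibles are orthogonal).

Justification: Compute term by term over conjugacy classes (|C| * chi_5(C) * conj(chi_2(C))):
  1*(1)*conj(1) + 1*(exp(-3*I*pi/4))*conj(I) + 1*(I)*conj(-1) + 1*(exp(-I*pi/4))*conj(-I) + 1*(-1)*conj(1) + 1*(exp(I*pi/4))*conj(I) + 1*(-I)*conj(-1) + 1*(exp(3*I*pi/4))*conj(-I)
  = (1) + (-exp(-I*pi/4)) + (-I) + (exp(I*pi/4)) + (-1) + (-exp(3*I*pi/4)) + (I) + (exp(-3*I*pi/4))
  = 0.
(Exp terms are combined using exp(i*s)*conj(exp(i*t)) = exp(i*(s-t)), and sums of them are collapsed using the identity that for every m > 1 the m distinct m-th roots of unity sum to 0, e.g. 1 + exp(2*I*pi/3) + exp(-2*I*pi/3) = 0.)
Dividing by |G| = 8 gives 0/8 = 0, matching the row-orthogonality relation <chi_5, chi_2> = [chi_5 = chi_2].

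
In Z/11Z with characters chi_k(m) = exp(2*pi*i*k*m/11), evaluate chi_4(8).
chi_4(8) = zeta_11^32 = exp(-2*I*pi/11)

Proof sketch: chi_4(8) = zeta_11^(4*8) = zeta_11^32. Since zeta_11^11 = 1, this equals zeta_11^10 = exp(2*pi*i*10/11) = exp(-2*I*pi/11).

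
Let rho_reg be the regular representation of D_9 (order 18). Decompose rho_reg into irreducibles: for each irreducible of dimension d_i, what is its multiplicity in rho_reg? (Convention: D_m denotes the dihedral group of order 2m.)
Each irreducible V_i of dimension d_i appears with multiplicity d_i, i.e. rho_reg = (direct sum over all irreducibles V_i) d_i V_i. The irreducible dimensions for D_9 are 1, 1, 2, 2, 2, 2: 2 irreducibles of dimension 1, each with multiplicity 1; 4 irreducibles of dimension 2, each with multiplicity 2. Total dimension 2*1*1 + 4*2*2 = 18 = |G|.

Justification: General theorem: in the regular representation of a finite group G, each irreducible appears with multiplicity equal to its dimension. Check: dim(rho_reg) = sum d_i^2 = 1 + 1 + 4 + 4 + 4 + 4 = 18 = |G|.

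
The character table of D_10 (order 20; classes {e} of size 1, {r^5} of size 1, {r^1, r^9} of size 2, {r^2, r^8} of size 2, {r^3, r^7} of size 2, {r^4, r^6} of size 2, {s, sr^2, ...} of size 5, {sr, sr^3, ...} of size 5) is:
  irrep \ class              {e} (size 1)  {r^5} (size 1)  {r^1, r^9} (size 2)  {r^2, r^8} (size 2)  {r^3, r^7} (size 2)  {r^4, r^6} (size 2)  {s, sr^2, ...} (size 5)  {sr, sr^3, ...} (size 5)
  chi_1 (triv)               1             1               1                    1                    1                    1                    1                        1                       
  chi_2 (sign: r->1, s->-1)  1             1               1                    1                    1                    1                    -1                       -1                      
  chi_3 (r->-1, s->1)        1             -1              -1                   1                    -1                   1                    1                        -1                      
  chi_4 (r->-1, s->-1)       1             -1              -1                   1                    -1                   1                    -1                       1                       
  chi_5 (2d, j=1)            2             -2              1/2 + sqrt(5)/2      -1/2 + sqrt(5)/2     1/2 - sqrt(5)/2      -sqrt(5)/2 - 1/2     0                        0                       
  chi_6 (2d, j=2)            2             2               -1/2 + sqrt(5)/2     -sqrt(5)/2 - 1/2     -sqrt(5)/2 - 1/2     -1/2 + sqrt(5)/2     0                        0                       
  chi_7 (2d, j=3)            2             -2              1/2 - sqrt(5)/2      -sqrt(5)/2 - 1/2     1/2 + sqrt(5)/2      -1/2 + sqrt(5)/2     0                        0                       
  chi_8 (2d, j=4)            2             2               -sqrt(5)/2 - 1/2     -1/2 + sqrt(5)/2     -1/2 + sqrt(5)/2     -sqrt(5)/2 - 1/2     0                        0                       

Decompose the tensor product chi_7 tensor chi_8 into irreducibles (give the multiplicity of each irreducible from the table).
chi_7 tensor chi_8 = chi_5 + chi_7 (all other irreducibles have multiplicity 0).

The character of a tensor product is the pointwise product (chi_7 * chi_8)(C) = chi_7(C) * chi_8(C):
  {e}: (2)*(2), {r^5}: (-2)*(2), {r^1, r^9}: (1/2 - sqrt(5)/2)*(-sqrt(5)/2 - 1/2), {r^2, r^8}: (-sqrt(5)/2 - 1/2)*(-1/2 + sqrt(5)/2), {r^3, r^7}: (1/2 + sqrt(5)/2)*(-1/2 + sqrt(5)/2), {r^4, r^6}: (-1/2 + sqrt(5)/2)*(-sqrt(5)/2 - 1/2), {s, sr^2, ...}: (0)*(0), {sr, sr^3, ...}: (0)*(0)
so (chi_7 * chi_8) takes values
  {e} -> 4, {r^5} -> -4, {r^1, r^9} -> 1, {r^2, r^8} -> -1, {r^3, r^7} -> 1, {r^4, r^6} -> -1, {s, sr^2, ...} -> 0, {sr, sr^3, ...} -> 0.
Now take the inner product of this character with each irreducible chi from the table, <chi_7*chi_8, chi> = (1/20) sum_C |C| (chi_7*chi_8)(C) conj(chi(C)):
  <chi_7*chi_8, chi_1> = (1/20)[1*(4)*conj(1) + 1*(-4)*conj(1) + 2*(1)*conj(1) + 2*(-1)*conj(1) + 2*(1)*conj(1) + 2*(-1)*conj(1) + 5*(0)*conj(1) + 5*(0)*conj(1)]
      = (1/20)[(4) + (-4) + (2) + (-2) + (2) + (-2) + (0) + (0)] = 0/20 = 0
  <chi_7*chi_8, chi_2> = (1/20)[1*(4)*conj(1) + 1*(-4)*conj(1) + 2*(1)*conj(1) + 2*(-1)*conj(1) + 2*(1)*conj(1) + 2*(-1)*conj(1) + 5*(0)*conj(-1) + 5*(0)*conj(-1)]
      = (1/20)[(4) + (-4) + (2) + (-2) + (2) + (-2) + (0) + (0)] = 0/20 = 0
  <chi_7*chi_8, chi_3> = (1/20)[1*(4)*conj(1) + 1*(-4)*conj(-1) + 2*(1)*conj(-1) + 2*(-1)*conj(1) + 2*(1)*conj(-1) + 2*(-1)*conj(1) + 5*(0)*conj(1) + 5*(0)*conj(-1)]
      = (1/20)[(4) + (4) + (-2) + (-2) + (-2) + (-2) + (0) + (0)] = 0/20 = 0
  <chi_7*chi_8, chi_4> = (1/20)[1*(4)*conj(1) + 1*(-4)*conj(-1) + 2*(1)*conj(-1) + 2*(-1)*conj(1) + 2*(1)*conj(-1) + 2*(-1)*conj(1) + 5*(0)*conj(-1) + 5*(0)*conj(1)]
      = (1/20)[(4) + (4) + (-2) + (-2) + (-2) + (-2) + (0) + (0)] = 0/20 = 0
  <chi_7*chi_8, chi_5> = (1/20)[1*(4)*conj(2) + 1*(-4)*conj(-2) + 2*(1)*conj(1/2 + sqrt(5)/2) + 2*(-1)*conj(-1/2 + sqrt(5)/2) + 2*(1)*conj(1/2 - sqrt(5)/2) + 2*(-1)*conj(-sqrt(5)/2 - 1/2) + 5*(0)*conj(0) + 5*(0)*conj(0)]
      = (1/20)[(8) + (8) + (1 + sqrt(5)) + (1 - sqrt(5)) + (1 - sqrt(5)) + (1 + sqrt(5)) + (0) + (0)] = 20/20 = 1
  <chi_7*chi_8, chi_6> = (1/20)[1*(4)*conj(2) + 1*(-4)*conj(2) + 2*(1)*conj(-1/2 + sqrt(5)/2) + 2*(-1)*conj(-sqrt(5)/2 - 1/2) + 2*(1)*conj(-sqrt(5)/2 - 1/2) + 2*(-1)*conj(-1/2 + sqrt(5)/2) + 5*(0)*conj(0) + 5*(0)*conj(0)]
      = (1/20)[(8) + (-8) + (-1 + sqrt(5)) + (1 + sqrt(5)) + (-sqrt(5) - 1) + (1 - sqrt(5)) + (0) + (0)] = 0/20 = 0
  <chi_7*chi_8, chi_7> = (1/20)[1*(4)*conj(2) + 1*(-4)*conj(-2) + 2*(1)*conj(1/2 - sqrt(5)/2) + 2*(-1)*conj(-sqrt(5)/2 - 1/2) + 2*(1)*conj(1/2 + sqrt(5)/2) + 2*(-1)*conj(-1/2 + sqrt(5)/2) + 5*(0)*conj(0) + 5*(0)*conj(0)]
      = (1/20)[(8) + (8) + (1 - sqrt(5)) + (1 + sqrt(5)) + (1 + sqrt(5)) + (1 - sqrt(5)) + (0) + (0)] = 20/20 = 1
  <chi_7*chi_8, chi_8> = (1/20)[1*(4)*conj(2) + 1*(-4)*conj(2) + 2*(1)*conj(-sqrt(5)/2 - 1/2) + 2*(-1)*conj(-1/2 + sqrt(5)/2) + 2*(1)*conj(-1/2 + sqrt(5)/2) + 2*(-1)*conj(-sqrt(5)/2 - 1/2) + 5*(0)*conj(0) + 5*(0)*conj(0)]
      = (1/20)[(8) + (-8) + (-sqrt(5) - 1) + (1 - sqrt(5)) + (-1 + sqrt(5)) + (1 + sqrt(5)) + (0) + (0)] = 0/20 = 0
Hence the multiplicities are chi_5: 1, chi_7: 1. Dimension check: dim(chi_7)*dim(chi_8) = 2*2 = 4 and sum (mult * dim) = 1*2 + 1*2 = 4.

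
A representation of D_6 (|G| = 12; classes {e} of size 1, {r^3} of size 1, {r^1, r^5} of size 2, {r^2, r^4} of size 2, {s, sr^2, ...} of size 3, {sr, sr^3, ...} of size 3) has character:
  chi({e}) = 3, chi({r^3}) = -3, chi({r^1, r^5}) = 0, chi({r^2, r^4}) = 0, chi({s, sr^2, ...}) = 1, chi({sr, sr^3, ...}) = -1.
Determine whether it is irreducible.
Not irreducible (reducible): <chi, chi> = 2 > 1.

Why: <chi, chi> = (1/|G|) sum_C |C| * |chi(C)|^2 = (1/12)[1*|3|^2 + 1*|-3|^2 + 2*|0|^2 + 2*|0|^2 + 3*|1|^2 + 3*|-1|^2]
  = (1/12)[(9) + (9) + (0) + (0) + (3) + (3)] = 24/12 = 2.
A character is irreducible iff <chi, chi> = 1, so this representation is reducible.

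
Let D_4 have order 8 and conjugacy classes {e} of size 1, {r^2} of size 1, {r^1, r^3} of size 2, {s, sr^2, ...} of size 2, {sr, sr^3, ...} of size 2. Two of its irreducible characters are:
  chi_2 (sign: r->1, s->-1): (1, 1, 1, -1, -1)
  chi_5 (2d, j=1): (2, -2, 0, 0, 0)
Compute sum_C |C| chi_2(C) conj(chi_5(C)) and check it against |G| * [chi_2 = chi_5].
Sum = 0; so <chi_2, chi_5> = 0 (distinct irreducibles are orthogonal).

Working: Compute term by term over conjugacy classes (|C| * chi_2(C) * conj(chi_5(C))):
  1*(1)*conj(2) + 1*(1)*conj(-2) + 2*(1)*conj(0) + 2*(-1)*conj(0) + 2*(-1)*conj(0)
  = (2) + (-2) + (0) + (0) + (0)
  = 0.
Dividing by |G| = 8 gives 0/8 = 0, matching the row-orthogonality relation <chi_2, chi_5> = [chi_2 = chi_5].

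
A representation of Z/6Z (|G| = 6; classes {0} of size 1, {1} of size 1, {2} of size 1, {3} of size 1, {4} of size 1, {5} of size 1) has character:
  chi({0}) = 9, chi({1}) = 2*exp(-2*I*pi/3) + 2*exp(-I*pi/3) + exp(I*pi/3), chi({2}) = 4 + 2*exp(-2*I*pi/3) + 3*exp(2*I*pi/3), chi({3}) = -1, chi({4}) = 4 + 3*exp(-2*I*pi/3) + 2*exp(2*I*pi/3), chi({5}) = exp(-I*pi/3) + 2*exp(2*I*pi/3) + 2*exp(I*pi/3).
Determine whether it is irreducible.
Not irreducible (reducible): <chi, chi> = 17 > 1.

Why: <chi, chi> = (1/|G|) sum_C |C| * |chi(C)|^2 = (1/6)[1*|9|^2 + 1*|2*exp(-2*I*pi/3) + 2*exp(-I*pi/3) + exp(I*pi/3)|^2 + 1*|4 + 2*exp(-2*I*pi/3) + 3*exp(2*I*pi/3)|^2 + 1*|-1|^2 + 1*|4 + 3*exp(-2*I*pi/3) + 2*exp(2*I*pi/3)|^2 + 1*|exp(-I*pi/3) + 2*exp(2*I*pi/3) + 2*exp(I*pi/3)|^2]
  = (1/6)[(81) + (7) + (3) + (1) + (3) + (7)] = 102/6 = 17.
(Exp terms are combined using exp(i*s)*conj(exp(i*t)) = exp(i*(s-t)), and sums of them are collapsed using the identity that for every m > 1 the m distinct m-th roots of unity sum to 0, e.g. 1 + exp(2*I*pi/3) + exp(-2*I*pi/3) = 0.)
A character is irreducible iff <chi, chi> = 1, so this representation is reducible.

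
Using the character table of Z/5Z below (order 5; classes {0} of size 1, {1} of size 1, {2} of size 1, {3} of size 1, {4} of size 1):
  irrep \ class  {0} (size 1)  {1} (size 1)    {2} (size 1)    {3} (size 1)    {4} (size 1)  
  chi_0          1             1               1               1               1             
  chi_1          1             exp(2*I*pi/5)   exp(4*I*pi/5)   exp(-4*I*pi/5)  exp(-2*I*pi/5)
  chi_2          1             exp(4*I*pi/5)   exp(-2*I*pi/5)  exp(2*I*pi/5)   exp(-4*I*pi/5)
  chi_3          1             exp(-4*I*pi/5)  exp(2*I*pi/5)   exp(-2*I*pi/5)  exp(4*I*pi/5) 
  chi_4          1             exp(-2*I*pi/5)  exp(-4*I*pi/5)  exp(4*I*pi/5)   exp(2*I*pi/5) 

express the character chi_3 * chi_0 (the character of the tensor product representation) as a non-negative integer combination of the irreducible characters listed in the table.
chi_3 tensor chi_0 = chi_3 (all other irreducibles have multiplicity 0).

Argument: The character of a tensor product is the pointwise product (chi_3 * chi_0)(C) = chi_3(C) * chi_0(C):
  {0}: (1)*(1), {1}: (exp(-4*I*pi/5))*(1), {2}: (exp(2*I*pi/5))*(1), {3}: (exp(-2*I*pi/5))*(1), {4}: (exp(4*I*pi/5))*(1)
so (chi_3 * chi_0) takes values
  {0} -> 1, {1} -> exp(-4*I*pi/5), {2} -> exp(2*I*pi/5), {3} -> exp(-2*I*pi/5), {4} -> exp(4*I*pi/5).
Now take the inner product of this character with each irreducible chi from the table, <chi_3*chi_0, chi> = (1/5) sum_C |C| (chi_3*chi_0)(C) conj(chi(C)):
  <chi_3*chi_0, chi_0> = (1/5)[1*(1)*conj(1) + 1*(exp(-4*I*pi/5))*conj(1) + 1*(exp(2*I*pi/5))*conj(1) + 1*(exp(-2*I*pi/5))*conj(1) + 1*(exp(4*I*pi/5))*conj(1)]
      = (1/5)[(1) + (exp(-4*I*pi/5)) + (exp(2*I*pi/5)) + (exp(-2*I*pi/5)) + (exp(4*I*pi/5))] = 0/5 = 0
  <chi_3*chi_0, chi_1> = (1/5)[1*(1)*conj(1) + 1*(exp(-4*I*pi/5))*conj(exp(2*I*pi/5)) + 1*(exp(2*I*pi/5))*conj(exp(4*I*pi/5)) + 1*(exp(-2*I*pi/5))*conj(exp(-4*I*pi/5)) + 1*(exp(4*I*pi/5))*conj(exp(-2*I*pi/5))]
      = (1/5)[(1) + (exp(4*I*pi/5)) + (exp(-2*I*pi/5)) + (exp(2*I*pi/5)) + (exp(-4*I*pi/5))] = 0/5 = 0
  <chi_3*chi_0, chi_2> = (1/5)[1*(1)*conj(1) + 1*(exp(-4*I*pi/5))*conj(exp(4*I*pi/5)) + 1*(exp(2*I*pi/5))*conj(exp(-2*I*pi/5)) + 1*(exp(-2*I*pi/5))*conj(exp(2*I*pi/5)) + 1*(exp(4*I*pi/5))*conj(exp(-4*I*pi/5))]
      = (1/5)[(1) + (exp(2*I*pi/5)) + (exp(4*I*pi/5)) + (exp(-4*I*pi/5)) + (exp(-2*I*pi/5))] = 0/5 = 0
  <chi_3*chi_0, chi_3> = (1/5)[1*(1)*conj(1) + 1*(exp(-4*I*pi/5))*conj(exp(-4*I*pi/5)) + 1*(exp(2*I*pi/5))*conj(exp(2*I*pi/5)) + 1*(exp(-2*I*pi/5))*conj(exp(-2*I*pi/5)) + 1*(exp(4*I*pi/5))*conj(exp(4*I*pi/5))]
      = (1/5)[(1) + (1) + (1) + (1) + (1)] = 5/5 = 1
  <chi_3*chi_0, chi_4> = (1/5)[1*(1)*conj(1) + 1*(exp(-4*I*pi/5))*conj(exp(-2*I*pi/5)) + 1*(exp(2*I*pi/5))*conj(exp(-4*I*pi/5)) + 1*(exp(-2*I*pi/5))*conj(exp(4*I*pi/5)) + 1*(exp(4*I*pi/5))*conj(exp(2*I*pi/5))]
      = (1/5)[(1) + (exp(-2*I*pi/5)) + (exp(-4*I*pi/5)) + (exp(4*I*pi/5)) + (exp(2*I*pi/5))] = 0/5 = 0
(Exp terms are combined using exp(i*s)*conj(exp(i*t)) = exp(i*(s-t)), and sums of them are collapsed using the identity that for every m > 1 the m distinct m-th roots of unity sum to 0, e.g. 1 + exp(2*I*pi/3) + exp(-2*I*pi/3) = 0.)
Hence the multiplicities are chi_3: 1. Dimension check: dim(chi_3)*dim(chi_0) = 1*1 = 1 and sum (mult * dim) = 1*1 = 1.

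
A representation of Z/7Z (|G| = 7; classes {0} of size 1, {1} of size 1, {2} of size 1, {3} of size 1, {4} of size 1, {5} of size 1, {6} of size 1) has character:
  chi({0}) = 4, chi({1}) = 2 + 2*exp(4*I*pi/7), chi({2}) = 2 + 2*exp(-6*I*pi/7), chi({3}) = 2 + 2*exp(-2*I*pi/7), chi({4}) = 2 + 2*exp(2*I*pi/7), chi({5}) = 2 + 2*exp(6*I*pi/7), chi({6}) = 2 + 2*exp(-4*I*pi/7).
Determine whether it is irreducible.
Not irreducible (reducible): <chi, chi> = 8 > 1.

Details: <chi, chi> = (1/|G|) sum_C |C| * |chi(C)|^2 = (1/7)[1*|4|^2 + 1*|2 + 2*exp(4*I*pi/7)|^2 + 1*|2 + 2*exp(-6*I*pi/7)|^2 + 1*|2 + 2*exp(-2*I*pi/7)|^2 + 1*|2 + 2*exp(2*I*pi/7)|^2 + 1*|2 + 2*exp(6*I*pi/7)|^2 + 1*|2 + 2*exp(-4*I*pi/7)|^2]
  = (1/7)[(16) + (8 + 4*exp(-4*I*pi/7) + 4*exp(4*I*pi/7)) + (8 + 4*exp(-6*I*pi/7) + 4*exp(6*I*pi/7)) + (8 + 4*exp(-2*I*pi/7) + 4*exp(2*I*pi/7)) + (8 + 4*exp(-2*I*pi/7) + 4*exp(2*I*pi/7)) + (8 + 4*exp(-6*I*pi/7) + 4*exp(6*I*pi/7)) + (8 + 4*exp(-4*I*pi/7) + 4*exp(4*I*pi/7))] = 56/7 = 8.
(Exp terms are combined using exp(i*s)*conj(exp(i*t)) = exp(i*(s-t)), and sums of them are collapsed using the identity that for every m > 1 the m distinct m-th roots of unity sum to 0, e.g. 1 + exp(2*I*pi/3) + exp(-2*I*pi/3) = 0.)
A character is irreducible iff <chi, chi> = 1, so this representation is reducible.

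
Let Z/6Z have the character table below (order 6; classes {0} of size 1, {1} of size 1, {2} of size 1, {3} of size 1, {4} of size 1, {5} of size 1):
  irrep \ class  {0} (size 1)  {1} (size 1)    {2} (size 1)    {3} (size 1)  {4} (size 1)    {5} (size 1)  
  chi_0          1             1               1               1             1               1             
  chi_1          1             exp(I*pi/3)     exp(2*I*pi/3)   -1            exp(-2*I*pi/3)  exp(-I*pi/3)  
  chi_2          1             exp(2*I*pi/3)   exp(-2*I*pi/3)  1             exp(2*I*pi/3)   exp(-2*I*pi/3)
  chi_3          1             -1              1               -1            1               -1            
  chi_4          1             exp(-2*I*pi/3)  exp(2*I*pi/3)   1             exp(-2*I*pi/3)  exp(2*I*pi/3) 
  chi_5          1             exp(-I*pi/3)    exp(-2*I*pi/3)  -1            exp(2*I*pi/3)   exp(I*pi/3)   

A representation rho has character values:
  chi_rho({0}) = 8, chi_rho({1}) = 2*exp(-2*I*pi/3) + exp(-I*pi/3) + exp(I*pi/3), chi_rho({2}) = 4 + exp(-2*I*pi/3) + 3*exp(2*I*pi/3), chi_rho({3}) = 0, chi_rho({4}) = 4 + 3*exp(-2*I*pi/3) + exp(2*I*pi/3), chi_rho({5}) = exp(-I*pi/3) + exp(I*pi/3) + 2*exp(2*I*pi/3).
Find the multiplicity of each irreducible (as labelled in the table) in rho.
Multiplicities: chi_0: 2, chi_1: 1, chi_2: 0, chi_3: 2, chi_4: 2, chi_5: 1.

Explanation: Use <chi_rho, chi> = (1/|G|) sum_C |C| * chi_rho(C) * conj(chi(C)) with |G| = 6 for each irreducible chi in the table:
  <chi_rho, chi_0> = (1/6)[1*(8)*conj(1) + 1*(2*exp(-2*I*pi/3) + exp(-I*pi/3) + exp(I*pi/3))*conj(1) + 1*(4 + exp(-2*I*pi/3) + 3*exp(2*I*pi/3))*conj(1) + 1*(0)*conj(1) + 1*(4 + 3*exp(-2*I*pi/3) + exp(2*I*pi/3))*conj(1) + 1*(exp(-I*pi/3) + exp(I*pi/3) + 2*exp(2*I*pi/3))*conj(1)]
      = (1/6)[(8) + (2*exp(-2*I*pi/3) + exp(-I*pi/3) + exp(I*pi/3)) + (4 + exp(-2*I*pi/3) + 3*exp(2*I*pi/3)) + (0) + (4 + 3*exp(-2*I*pi/3) + exp(2*I*pi/3)) + (exp(-I*pi/3) + exp(I*pi/3) + 2*exp(2*I*pi/3))] = 12/6 = 2
  <chi_rho, chi_1> = (1/6)[1*(8)*conj(1) + 1*(2*exp(-2*I*pi/3) + exp(-I*pi/3) + exp(I*pi/3))*conj(exp(I*pi/3)) + 1*(4 + exp(-2*I*pi/3) + 3*exp(2*I*pi/3))*conj(exp(2*I*pi/3)) + 1*(0)*conj(-1) + 1*(4 + 3*exp(-2*I*pi/3) + exp(2*I*pi/3))*conj(exp(-2*I*pi/3)) + 1*(exp(-I*pi/3) + exp(I*pi/3) + 2*exp(2*I*pi/3))*conj(exp(-I*pi/3))]
      = (1/6)[(8) + (-1 + exp(-2*I*pi/3)) + (3 + 4*exp(-2*I*pi/3) + exp(2*I*pi/3)) + (0) + (3 + exp(-2*I*pi/3) + 4*exp(2*I*pi/3)) + (-1 + exp(2*I*pi/3))] = 6/6 = 1
  <chi_rho, chi_2> = (1/6)[1*(8)*conj(1) + 1*(2*exp(-2*I*pi/3) + exp(-I*pi/3) + exp(I*pi/3))*conj(exp(2*I*pi/3)) + 1*(4 + exp(-2*I*pi/3) + 3*exp(2*I*pi/3))*conj(exp(-2*I*pi/3)) + 1*(0)*conj(1) + 1*(4 + 3*exp(-2*I*pi/3) + exp(2*I*pi/3))*conj(exp(2*I*pi/3)) + 1*(exp(-I*pi/3) + exp(I*pi/3) + 2*exp(2*I*pi/3))*conj(exp(-2*I*pi/3))]
      = (1/6)[(8) + (-1 + exp(-I*pi/3) + 2*exp(2*I*pi/3)) + (1 + 3*exp(-2*I*pi/3) + 4*exp(2*I*pi/3)) + (0) + (1 + 4*exp(-2*I*pi/3) + 3*exp(2*I*pi/3)) + (-1 + 2*exp(-2*I*pi/3) + exp(I*pi/3))] = 0/6 = 0
  <chi_rho, chi_3> = (1/6)[1*(8)*conj(1) + 1*(2*exp(-2*I*pi/3) + exp(-I*pi/3) + exp(I*pi/3))*conj(-1) + 1*(4 + exp(-2*I*pi/3) + 3*exp(2*I*pi/3))*conj(1) + 1*(0)*conj(-1) + 1*(4 + 3*exp(-2*I*pi/3) + exp(2*I*pi/3))*conj(1) + 1*(exp(-I*pi/3) + exp(I*pi/3) + 2*exp(2*I*pi/3))*conj(-1)]
      = (1/6)[(8) + (-exp(I*pi/3) - exp(-I*pi/3) - 2*exp(-2*I*pi/3)) + (4 + exp(-2*I*pi/3) + 3*exp(2*I*pi/3)) + (0) + (4 + 3*exp(-2*I*pi/3) + exp(2*I*pi/3)) + (-2*exp(2*I*pi/3) - exp(I*pi/3) - exp(-I*pi/3))] = 12/6 = 2
  <chi_rho, chi_4> = (1/6)[1*(8)*conj(1) + 1*(2*exp(-2*I*pi/3) + exp(-I*pi/3) + exp(I*pi/3))*conj(exp(-2*I*pi/3)) + 1*(4 + exp(-2*I*pi/3) + 3*exp(2*I*pi/3))*conj(exp(2*I*pi/3)) + 1*(0)*conj(1) + 1*(4 + 3*exp(-2*I*pi/3) + exp(2*I*pi/3))*conj(exp(-2*I*pi/3)) + 1*(exp(-I*pi/3) + exp(I*pi/3) + 2*exp(2*I*pi/3))*conj(exp(2*I*pi/3))]
      = (1/6)[(8) + (1 + exp(I*pi/3)) + (3 + 4*exp(-2*I*pi/3) + exp(2*I*pi/3)) + (0) + (3 + exp(-2*I*pi/3) + 4*exp(2*I*pi/3)) + (1 + exp(-I*pi/3))] = 12/6 = 2
  <chi_rho, chi_5> = (1/6)[1*(8)*conj(1) + 1*(2*exp(-2*I*pi/3) + exp(-I*pi/3) + exp(I*pi/3))*conj(exp(-I*pi/3)) + 1*(4 + exp(-2*I*pi/3) + 3*exp(2*I*pi/3))*conj(exp(-2*I*pi/3)) + 1*(0)*conj(-1) + 1*(4 + 3*exp(-2*I*pi/3) + exp(2*I*pi/3))*conj(exp(2*I*pi/3)) + 1*(exp(-I*pi/3) + exp(I*pi/3) + 2*exp(2*I*pi/3))*conj(exp(I*pi/3))]
      = (1/6)[(8) + (1 + 2*exp(-I*pi/3) + exp(2*I*pi/3)) + (1 + 3*exp(-2*I*pi/3) + 4*exp(2*I*pi/3)) + (0) + (1 + 4*exp(-2*I*pi/3) + 3*exp(2*I*pi/3)) + (1 + exp(-2*I*pi/3) + 2*exp(I*pi/3))] = 6/6 = 1
(Exp terms are combined using exp(i*s)*conj(exp(i*t)) = exp(i*(s-t)), and sums of them are collapsed using the identity that for every m > 1 the m distinct m-th roots of unity sum to 0, e.g. 1 + exp(2*I*pi/3) + exp(-2*I*pi/3) = 0.)
Dimension check: dim(rho) = sum (mult * dim) = 2*1 + 1*1 + 0*1 + 2*1 + 2*1 + 1*1 = 8 = chi_rho(e) = 8.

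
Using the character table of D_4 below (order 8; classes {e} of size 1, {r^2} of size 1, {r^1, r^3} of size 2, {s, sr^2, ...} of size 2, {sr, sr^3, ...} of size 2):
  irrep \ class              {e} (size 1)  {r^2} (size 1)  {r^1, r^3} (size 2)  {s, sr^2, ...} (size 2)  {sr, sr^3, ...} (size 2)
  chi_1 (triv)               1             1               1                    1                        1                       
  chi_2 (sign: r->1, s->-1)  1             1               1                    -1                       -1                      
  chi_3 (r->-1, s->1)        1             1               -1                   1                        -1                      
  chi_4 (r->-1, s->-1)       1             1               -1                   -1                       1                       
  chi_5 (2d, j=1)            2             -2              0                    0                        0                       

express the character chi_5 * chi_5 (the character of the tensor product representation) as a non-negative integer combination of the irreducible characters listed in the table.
chi_5 tensor chi_5 = chi_1 + chi_2 + chi_3 + chi_4 (all other irreducibles have multiplicity 0).

Proof sketch: The character of a tensor product is the pointwise product (chi_5 * chi_5)(C) = chi_5(C) * chi_5(C):
  {e}: (2)*(2), {r^2}: (-2)*(-2), {r^1, r^3}: (0)*(0), {s, sr^2, ...}: (0)*(0), {sr, sr^3, ...}: (0)*(0)
so (chi_5 * chi_5) takes values
  {e} -> 4, {r^2} -> 4, {r^1, r^3} -> 0, {s, sr^2, ...} -> 0, {sr, sr^3, ...} -> 0.
Now take the inner product of this character with each irreducible chi from the table, <chi_5*chi_5, chi> = (1/8) sum_C |C| (chi_5*chi_5)(C) conj(chi(C)):
  <chi_5*chi_5, chi_1> = (1/8)[1*(4)*conj(1) + 1*(4)*conj(1) + 2*(0)*conj(1) + 2*(0)*conj(1) + 2*(0)*conj(1)]
      = (1/8)[(4) + (4) + (0) + (0) + (0)] = 8/8 = 1
  <chi_5*chi_5, chi_2> = (1/8)[1*(4)*conj(1) + 1*(4)*conj(1) + 2*(0)*conj(1) + 2*(0)*conj(-1) + 2*(0)*conj(-1)]
      = (1/8)[(4) + (4) + (0) + (0) + (0)] = 8/8 = 1
  <chi_5*chi_5, chi_3> = (1/8)[1*(4)*conj(1) + 1*(4)*conj(1) + 2*(0)*conj(-1) + 2*(0)*conj(1) + 2*(0)*conj(-1)]
      = (1/8)[(4) + (4) + (0) + (0) + (0)] = 8/8 = 1
  <chi_5*chi_5, chi_4> = (1/8)[1*(4)*conj(1) + 1*(4)*conj(1) + 2*(0)*conj(-1) + 2*(0)*conj(-1) + 2*(0)*conj(1)]
      = (1/8)[(4) + (4) + (0) + (0) + (0)] = 8/8 = 1
  <chi_5*chi_5, chi_5> = (1/8)[1*(4)*conj(2) + 1*(4)*conj(-2) + 2*(0)*conj(0) + 2*(0)*conj(0) + 2*(0)*conj(0)]
      = (1/8)[(8) + (-8) + (0) + (0) + (0)] = 0/8 = 0
Hence the multiplicities are chi_1: 1, chi_2: 1, chi_3: 1, chi_4: 1. Dimension check: dim(chi_5)*dim(chi_5) = 2*2 = 4 and sum (mult * dim) = 1*1 + 1*1 + 1*1 + 1*1 = 4.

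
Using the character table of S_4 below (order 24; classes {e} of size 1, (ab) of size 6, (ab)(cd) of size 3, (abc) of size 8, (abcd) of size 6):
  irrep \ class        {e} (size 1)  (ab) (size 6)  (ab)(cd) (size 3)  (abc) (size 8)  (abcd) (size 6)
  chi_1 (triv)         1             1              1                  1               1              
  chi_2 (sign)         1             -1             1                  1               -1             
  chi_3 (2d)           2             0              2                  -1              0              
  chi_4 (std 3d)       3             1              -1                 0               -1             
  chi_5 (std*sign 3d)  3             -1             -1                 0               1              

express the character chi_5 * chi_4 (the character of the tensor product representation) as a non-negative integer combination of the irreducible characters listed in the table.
chi_5 tensor chi_4 = chi_2 + chi_3 + chi_4 + chi_5 (all other irreducibles have multiplicity 0).

Derivation: The character of a tensor product is the pointwise product (chi_5 * chi_4)(C) = chi_5(C) * chi_4(C):
  {e}: (3)*(3), (ab): (-1)*(1), (ab)(cd): (-1)*(-1), (abc): (0)*(0), (abcd): (1)*(-1)
so (chi_5 * chi_4) takes values
  {e} -> 9, (ab) -> -1, (ab)(cd) -> 1, (abc) -> 0, (abcd) -> -1.
Now take the inner product of this character with each irreducible chi from the table, <chi_5*chi_4, chi> = (1/24) sum_C |C| (chi_5*chi_4)(C) conj(chi(C)):
  <chi_5*chi_4, chi_1> = (1/24)[1*(9)*conj(1) + 6*(-1)*conj(1) + 3*(1)*conj(1) + 8*(0)*conj(1) + 6*(-1)*conj(1)]
      = (1/24)[(9) + (-6) + (3) + (0) + (-6)] = 0/24 = 0
  <chi_5*chi_4, chi_2> = (1/24)[1*(9)*conj(1) + 6*(-1)*conj(-1) + 3*(1)*conj(1) + 8*(0)*conj(1) + 6*(-1)*conj(-1)]
      = (1/24)[(9) + (6) + (3) + (0) + (6)] = 24/24 = 1
  <chi_5*chi_4, chi_3> = (1/24)[1*(9)*conj(2) + 6*(-1)*conj(0) + 3*(1)*conj(2) + 8*(0)*conj(-1) + 6*(-1)*conj(0)]
      = (1/24)[(18) + (0) + (6) + (0) + (0)] = 24/24 = 1
  <chi_5*chi_4, chi_4> = (1/24)[1*(9)*conj(3) + 6*(-1)*conj(1) + 3*(1)*conj(-1) + 8*(0)*conj(0) + 6*(-1)*conj(-1)]
      = (1/24)[(27) + (-6) + (-3) + (0) + (6)] = 24/24 = 1
  <chi_5*chi_4, chi_5> = (1/24)[1*(9)*conj(3) + 6*(-1)*conj(-1) + 3*(1)*conj(-1) + 8*(0)*conj(0) + 6*(-1)*conj(1)]
      = (1/24)[(27) + (6) + (-3) + (0) + (-6)] = 24/24 = 1
Hence the multiplicities are chi_2: 1, chi_3: 1, chi_4: 1, chi_5: 1. Dimension check: dim(chi_5)*dim(chi_4) = 3*3 = 9 and sum (mult * dim) = 1*1 + 1*2 + 1*3 + 1*3 = 9.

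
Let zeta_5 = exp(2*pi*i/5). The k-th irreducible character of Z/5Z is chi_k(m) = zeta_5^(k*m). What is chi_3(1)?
chi_3(1) = zeta_5^3 = exp(-4*I*pi/5)

Details: chi_3(1) = zeta_5^(3*1) = zeta_5^3. Since zeta_5^5 = 1, this equals zeta_5^3 = exp(2*pi*i*3/5) = exp(-4*I*pi/5).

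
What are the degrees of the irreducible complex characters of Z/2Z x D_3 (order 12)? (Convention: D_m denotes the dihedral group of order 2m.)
Dimensions: 1, 1, 1, 1, 2, 2

Solution. There are 6 irreducibles (= number of conjugacy classes). Their dimensions d_i satisfy sum d_i^2 = |G| = 12: 1 + 1 + 1 + 1 + 4 + 4 = 12. (For the product with Z/2Z: each of the 2 1-dim characters of Z/2Z tensors with each irrep of D_3, giving 2 copies of each D_3-dimension.)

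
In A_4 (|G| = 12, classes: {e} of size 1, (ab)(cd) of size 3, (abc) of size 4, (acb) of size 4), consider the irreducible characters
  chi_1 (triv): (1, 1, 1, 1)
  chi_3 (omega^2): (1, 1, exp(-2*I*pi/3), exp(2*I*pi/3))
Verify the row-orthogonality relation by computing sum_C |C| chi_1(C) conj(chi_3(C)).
Sum = 0; so <chi_1, chi_3> = 0 (distinct irreducibles are orthogonal).

Compute term by term over conjugacy classes (|C| * chi_1(C) * conj(chi_3(C))):
  1*(1)*conj(1) + 3*(1)*conj(1) + 4*(1)*conj(exp(-2*I*pi/3)) + 4*(1)*conj(exp(2*I*pi/3))
  = (1) + (3) + (4*exp(2*I*pi/3)) + (4*exp(-2*I*pi/3))
  = 0.
(Exp terms are combined using exp(i*s)*conj(exp(i*t)) = exp(i*(s-t)), and sums of them are collapsed using the identity that for every m > 1 the m distinct m-th roots of unity sum to 0, e.g. 1 + exp(2*I*pi/3) + exp(-2*I*pi/3) = 0.)
Dividing by |G| = 12 gives 0/12 = 0, matching the row-orthogonality relation <chi_1, chi_3> = [chi_1 = chi_3].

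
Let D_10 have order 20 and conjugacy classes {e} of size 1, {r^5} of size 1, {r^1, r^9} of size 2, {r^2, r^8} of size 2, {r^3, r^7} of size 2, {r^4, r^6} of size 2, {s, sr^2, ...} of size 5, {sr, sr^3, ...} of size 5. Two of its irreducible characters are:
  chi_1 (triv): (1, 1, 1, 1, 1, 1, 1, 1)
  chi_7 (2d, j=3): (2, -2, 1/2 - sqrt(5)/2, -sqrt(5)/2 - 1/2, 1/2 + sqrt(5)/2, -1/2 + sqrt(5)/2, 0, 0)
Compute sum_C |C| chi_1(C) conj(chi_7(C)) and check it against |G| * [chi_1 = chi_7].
Sum = 0; so <chi_1, chi_7> = 0 (distinct irreducibles are orthogonal).

Solution. Compute term by term over conjugacy classes (|C| * chi_1(C) * conj(chi_7(C))):
  1*(1)*conj(2) + 1*(1)*conj(-2) + 2*(1)*conj(1/2 - sqrt(5)/2) + 2*(1)*conj(-sqrt(5)/2 - 1/2) + 2*(1)*conj(1/2 + sqrt(5)/2) + 2*(1)*conj(-1/2 + sqrt(5)/2) + 5*(1)*conj(0) + 5*(1)*conj(0)
  = (2) + (-2) + (1 - sqrt(5)) + (-sqrt(5) - 1) + (1 + sqrt(5)) + (-1 + sqrt(5)) + (0) + (0)
  = 0.
Dividing by |G| = 20 gives 0/20 = 0, matching the row-orthogonality relation <chi_1, chi_7> = [chi_1 = chi_7].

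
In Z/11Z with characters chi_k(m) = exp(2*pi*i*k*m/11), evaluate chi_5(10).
chi_5(10) = zeta_11^50 = exp(-10*I*pi/11)

Justification: chi_5(10) = zeta_11^(5*10) = zeta_11^50. Since zeta_11^11 = 1, this equals zeta_11^6 = exp(2*pi*i*6/11) = exp(-10*I*pi/11).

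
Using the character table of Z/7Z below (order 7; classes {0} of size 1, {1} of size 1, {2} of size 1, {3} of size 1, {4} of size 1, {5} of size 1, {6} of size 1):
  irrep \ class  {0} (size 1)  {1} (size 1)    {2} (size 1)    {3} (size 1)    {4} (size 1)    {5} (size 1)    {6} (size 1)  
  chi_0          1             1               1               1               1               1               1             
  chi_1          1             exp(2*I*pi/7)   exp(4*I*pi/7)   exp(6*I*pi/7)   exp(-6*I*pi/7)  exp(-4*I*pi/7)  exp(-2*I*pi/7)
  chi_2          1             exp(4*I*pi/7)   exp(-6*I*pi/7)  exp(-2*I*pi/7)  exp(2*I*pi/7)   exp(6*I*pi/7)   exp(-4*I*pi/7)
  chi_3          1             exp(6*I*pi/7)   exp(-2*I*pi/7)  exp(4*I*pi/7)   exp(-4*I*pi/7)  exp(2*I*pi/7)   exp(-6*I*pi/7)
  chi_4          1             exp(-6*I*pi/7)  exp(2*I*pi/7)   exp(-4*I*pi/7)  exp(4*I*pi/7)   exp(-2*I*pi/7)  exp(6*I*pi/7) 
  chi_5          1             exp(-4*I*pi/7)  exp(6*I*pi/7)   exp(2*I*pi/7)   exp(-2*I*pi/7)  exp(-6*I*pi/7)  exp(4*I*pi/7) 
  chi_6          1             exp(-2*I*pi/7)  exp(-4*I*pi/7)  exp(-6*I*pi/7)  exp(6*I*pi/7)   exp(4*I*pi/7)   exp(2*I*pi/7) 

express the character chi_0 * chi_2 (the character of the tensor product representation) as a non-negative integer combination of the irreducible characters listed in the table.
chi_0 tensor chi_2 = chi_2 (all other irreducibles have multiplicity 0).

The character of a tensor product is the pointwise product (chi_0 * chi_2)(C) = chi_0(C) * chi_2(C):
  {0}: (1)*(1), {1}: (1)*(exp(4*I*pi/7)), {2}: (1)*(exp(-6*I*pi/7)), {3}: (1)*(exp(-2*I*pi/7)), {4}: (1)*(exp(2*I*pi/7)), {5}: (1)*(exp(6*I*pi/7)), {6}: (1)*(exp(-4*I*pi/7))
so (chi_0 * chi_2) takes values
  {0} -> 1, {1} -> exp(4*I*pi/7), {2} -> exp(-6*I*pi/7), {3} -> exp(-2*I*pi/7), {4} -> exp(2*I*pi/7), {5} -> exp(6*I*pi/7), {6} -> exp(-4*I*pi/7).
Now take the inner product of this character with each irreducible chi from the table, <chi_0*chi_2, chi> = (1/7) sum_C |C| (chi_0*chi_2)(C) conj(chi(C)):
  <chi_0*chi_2, chi_0> = (1/7)[1*(1)*conj(1) + 1*(exp(4*I*pi/7))*conj(1) + 1*(exp(-6*I*pi/7))*conj(1) + 1*(exp(-2*I*pi/7))*conj(1) + 1*(exp(2*I*pi/7))*conj(1) + 1*(exp(6*I*pi/7))*conj(1) + 1*(exp(-4*I*pi/7))*conj(1)]
      = (1/7)[(1) + (exp(4*I*pi/7)) + (exp(-6*I*pi/7)) + (exp(-2*I*pi/7)) + (exp(2*I*pi/7)) + (exp(6*I*pi/7)) + (exp(-4*I*pi/7))] = 0/7 = 0
  <chi_0*chi_2, chi_1> = (1/7)[1*(1)*conj(1) + 1*(exp(4*I*pi/7))*conj(exp(2*I*pi/7)) + 1*(exp(-6*I*pi/7))*conj(exp(4*I*pi/7)) + 1*(exp(-2*I*pi/7))*conj(exp(6*I*pi/7)) + 1*(exp(2*I*pi/7))*conj(exp(-6*I*pi/7)) + 1*(exp(6*I*pi/7))*conj(exp(-4*I*pi/7)) + 1*(exp(-4*I*pi/7))*conj(exp(-2*I*pi/7))]
      = (1/7)[(1) + (exp(2*I*pi/7)) + (exp(4*I*pi/7)) + (exp(6*I*pi/7)) + (exp(-6*I*pi/7)) + (exp(-4*I*pi/7)) + (exp(-2*I*pi/7))] = 0/7 = 0
  <chi_0*chi_2, chi_2> = (1/7)[1*(1)*conj(1) + 1*(exp(4*I*pi/7))*conj(exp(4*I*pi/7)) + 1*(exp(-6*I*pi/7))*conj(exp(-6*I*pi/7)) + 1*(exp(-2*I*pi/7))*conj(exp(-2*I*pi/7)) + 1*(exp(2*I*pi/7))*conj(exp(2*I*pi/7)) + 1*(exp(6*I*pi/7))*conj(exp(6*I*pi/7)) + 1*(exp(-4*I*pi/7))*conj(exp(-4*I*pi/7))]
      = (1/7)[(1) + (1) + (1) + (1) + (1) + (1) + (1)] = 7/7 = 1
  <chi_0*chi_2, chi_3> = (1/7)[1*(1)*conj(1) + 1*(exp(4*I*pi/7))*conj(exp(6*I*pi/7)) + 1*(exp(-6*I*pi/7))*conj(exp(-2*I*pi/7)) + 1*(exp(-2*I*pi/7))*conj(exp(4*I*pi/7)) + 1*(exp(2*I*pi/7))*conj(exp(-4*I*pi/7)) + 1*(exp(6*I*pi/7))*conj(exp(2*I*pi/7)) + 1*(exp(-4*I*pi/7))*conj(exp(-6*I*pi/7))]
      = (1/7)[(1) + (exp(-2*I*pi/7)) + (exp(-4*I*pi/7)) + (exp(-6*I*pi/7)) + (exp(6*I*pi/7)) + (exp(4*I*pi/7)) + (exp(2*I*pi/7))] = 0/7 = 0
  <chi_0*chi_2, chi_4> = (1/7)[1*(1)*conj(1) + 1*(exp(4*I*pi/7))*conj(exp(-6*I*pi/7)) + 1*(exp(-6*I*pi/7))*conj(exp(2*I*pi/7)) + 1*(exp(-2*I*pi/7))*conj(exp(-4*I*pi/7)) + 1*(exp(2*I*pi/7))*conj(exp(4*I*pi/7)) + 1*(exp(6*I*pi/7))*conj(exp(-2*I*pi/7)) + 1*(exp(-4*I*pi/7))*conj(exp(6*I*pi/7))]
      = (1/7)[(1) + (exp(-4*I*pi/7)) + (exp(6*I*pi/7)) + (exp(2*I*pi/7)) + (exp(-2*I*pi/7)) + (exp(-6*I*pi/7)) + (exp(4*I*pi/7))] = 0/7 = 0
  <chi_0*chi_2, chi_5> = (1/7)[1*(1)*conj(1) + 1*(exp(4*I*pi/7))*conj(exp(-4*I*pi/7)) + 1*(exp(-6*I*pi/7))*conj(exp(6*I*pi/7)) + 1*(exp(-2*I*pi/7))*conj(exp(2*I*pi/7)) + 1*(exp(2*I*pi/7))*conj(exp(-2*I*pi/7)) + 1*(exp(6*I*pi/7))*conj(exp(-6*I*pi/7)) + 1*(exp(-4*I*pi/7))*conj(exp(4*I*pi/7))]
      = (1/7)[(1) + (exp(-6*I*pi/7)) + (exp(2*I*pi/7)) + (exp(-4*I*pi/7)) + (exp(4*I*pi/7)) + (exp(-2*I*pi/7)) + (exp(6*I*pi/7))] = 0/7 = 0
  <chi_0*chi_2, chi_6> = (1/7)[1*(1)*conj(1) + 1*(exp(4*I*pi/7))*conj(exp(-2*I*pi/7)) + 1*(exp(-6*I*pi/7))*conj(exp(-4*I*pi/7)) + 1*(exp(-2*I*pi/7))*conj(exp(-6*I*pi/7)) + 1*(exp(2*I*pi/7))*conj(exp(6*I*pi/7)) + 1*(exp(6*I*pi/7))*conj(exp(4*I*pi/7)) + 1*(exp(-4*I*pi/7))*conj(exp(2*I*pi/7))]
      = (1/7)[(1) + (exp(6*I*pi/7)) + (exp(-2*I*pi/7)) + (exp(4*I*pi/7)) + (exp(-4*I*pi/7)) + (exp(2*I*pi/7)) + (exp(-6*I*pi/7))] = 0/7 = 0
(Exp terms are combined using exp(i*s)*conj(exp(i*t)) = exp(i*(s-t)), and sums of them are collapsed using the identity that for every m > 1 the m distinct m-th roots of unity sum to 0, e.g. 1 + exp(2*I*pi/3) + exp(-2*I*pi/3) = 0.)
Hence the multiplicities are chi_2: 1. Dimension check: dim(chi_0)*dim(chi_2) = 1*1 = 1 and sum (mult * dim) = 1*1 = 1.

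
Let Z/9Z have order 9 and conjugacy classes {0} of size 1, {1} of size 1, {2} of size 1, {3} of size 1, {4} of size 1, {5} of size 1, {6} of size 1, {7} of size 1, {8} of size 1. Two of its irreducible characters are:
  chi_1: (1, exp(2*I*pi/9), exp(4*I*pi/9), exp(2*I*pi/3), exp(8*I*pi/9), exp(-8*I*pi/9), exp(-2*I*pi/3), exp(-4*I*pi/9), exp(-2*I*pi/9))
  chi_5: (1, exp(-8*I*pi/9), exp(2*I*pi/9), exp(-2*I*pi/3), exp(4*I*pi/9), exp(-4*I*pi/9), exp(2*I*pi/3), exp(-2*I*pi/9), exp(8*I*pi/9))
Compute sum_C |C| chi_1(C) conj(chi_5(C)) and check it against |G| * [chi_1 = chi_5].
Sum = 0; so <chi_1, chi_5> = 0 (distinct irreducibles are orthogonal).

Compute term by term over conjugacy classes (|C| * chi_1(C) * conj(chi_5(C))):
  1*(1)*conj(1) + 1*(exp(2*I*pi/9))*conj(exp(-8*I*pi/9)) + 1*(exp(4*I*pi/9))*conj(exp(2*I*pi/9)) + 1*(exp(2*I*pi/3))*conj(exp(-2*I*pi/3)) + 1*(exp(8*I*pi/9))*conj(exp(4*I*pi/9)) + 1*(exp(-8*I*pi/9))*conj(exp(-4*I*pi/9)) + 1*(exp(-2*I*pi/3))*conj(exp(2*I*pi/3)) + 1*(exp(-4*I*pi/9))*conj(exp(-2*I*pi/9)) + 1*(exp(-2*I*pi/9))*conj(exp(8*I*pi/9))
  = (1) + (exp(-8*I*pi/9)) + (exp(2*I*pi/9)) + (exp(-2*I*pi/3)) + (exp(4*I*pi/9)) + (exp(-4*I*pi/9)) + (exp(2*I*pi/3)) + (exp(-2*I*pi/9)) + (exp(8*I*pi/9))
  = 0.
(Exp terms are combined using exp(i*s)*conj(exp(i*t)) = exp(i*(s-t)), and sums of them are collapsed using the identity that for every m > 1 the m distinct m-th roots of unity sum to 0, e.g. 1 + exp(2*I*pi/3) + exp(-2*I*pi/3) = 0.)
Dividing by |G| = 9 gives 0/9 = 0, matching the row-orthogonality relation <chi_1, chi_5> = [chi_1 = chi_5].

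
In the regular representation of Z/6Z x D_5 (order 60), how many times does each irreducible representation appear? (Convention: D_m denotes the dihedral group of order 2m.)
Each irreducible V_i of dimension d_i appears with multiplicity d_i, i.e. rho_reg = (direct sum over all irreducibles V_i) d_i V_i. The irreducible dimensions for Z/6Z x D_5 are 1, 1, 1, 1, 1, 1, 1, 1, 1, 1, 1, 1, 2, 2, 2, 2, 2, 2, 2, 2, 2, 2, 2, 2: 12 irreducibles of dimension 1, each with multiplicity 1; 12 irreducibles of dimension 2, each with multiplicity 2. Total dimension 12*1*1 + 12*2*2 = 60 = |G|.

Solution. General theorem: in the regular representation of a finite group G, each irreducible appears with multiplicity equal to its dimension. Check: dim(rho_reg) = sum d_i^2 = 1 + 1 + 1 + 1 + 1 + 1 + 1 + 1 + 1 + 1 + 1 + 1 + 4 + 4 + 4 + 4 + 4 + 4 + 4 + 4 + 4 + 4 + 4 + 4 = 60 = |G|.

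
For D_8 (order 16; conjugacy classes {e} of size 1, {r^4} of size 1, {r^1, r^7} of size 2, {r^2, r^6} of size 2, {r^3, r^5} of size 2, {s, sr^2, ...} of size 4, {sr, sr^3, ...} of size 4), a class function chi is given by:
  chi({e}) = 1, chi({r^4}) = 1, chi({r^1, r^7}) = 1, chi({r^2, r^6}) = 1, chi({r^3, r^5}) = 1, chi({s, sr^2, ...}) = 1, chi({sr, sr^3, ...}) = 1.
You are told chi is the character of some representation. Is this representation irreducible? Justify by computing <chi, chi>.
Irreducible: <chi, chi> = 1.

Proof sketch: <chi, chi> = (1/|G|) sum_C |C| * |chi(C)|^2 = (1/16)[1*|1|^2 + 1*|1|^2 + 2*|1|^2 + 2*|1|^2 + 2*|1|^2 + 4*|1|^2 + 4*|1|^2]
  = (1/16)[(1) + (1) + (2) + (2) + (2) + (4) + (4)] = 16/16 = 1.
A character is irreducible iff <chi, chi> = 1, so this representation is irreducible.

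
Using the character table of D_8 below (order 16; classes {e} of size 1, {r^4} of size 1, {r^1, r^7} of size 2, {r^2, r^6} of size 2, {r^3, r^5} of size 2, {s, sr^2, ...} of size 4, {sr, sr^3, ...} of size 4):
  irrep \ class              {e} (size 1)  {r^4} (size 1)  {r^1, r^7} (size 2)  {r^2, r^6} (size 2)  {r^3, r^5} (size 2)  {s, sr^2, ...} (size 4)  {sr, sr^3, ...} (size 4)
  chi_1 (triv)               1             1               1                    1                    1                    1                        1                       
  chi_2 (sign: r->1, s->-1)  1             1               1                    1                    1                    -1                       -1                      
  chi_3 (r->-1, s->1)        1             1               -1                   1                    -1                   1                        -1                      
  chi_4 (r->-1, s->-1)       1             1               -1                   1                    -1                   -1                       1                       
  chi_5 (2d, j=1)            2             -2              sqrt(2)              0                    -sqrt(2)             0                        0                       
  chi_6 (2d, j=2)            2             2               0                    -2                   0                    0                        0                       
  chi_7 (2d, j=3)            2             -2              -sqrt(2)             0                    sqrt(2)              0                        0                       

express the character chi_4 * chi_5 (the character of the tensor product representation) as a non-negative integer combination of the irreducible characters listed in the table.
chi_4 tensor chi_5 = chi_7 (all other irreducibles have multiplicity 0).

Why: The character of a tensor product is the pointwise product (chi_4 * chi_5)(C) = chi_4(C) * chi_5(C):
  {e}: (1)*(2), {r^4}: (1)*(-2), {r^1, r^7}: (-1)*(sqrt(2)), {r^2, r^6}: (1)*(0), {r^3, r^5}: (-1)*(-sqrt(2)), {s, sr^2, ...}: (-1)*(0), {sr, sr^3, ...}: (1)*(0)
so (chi_4 * chi_5) takes values
  {e} -> 2, {r^4} -> -2, {r^1, r^7} -> -sqrt(2), {r^2, r^6} -> 0, {r^3, r^5} -> sqrt(2), {s, sr^2, ...} -> 0, {sr, sr^3, ...} -> 0.
Now take the inner product of this character with each irreducible chi from the table, <chi_4*chi_5, chi> = (1/16) sum_C |C| (chi_4*chi_5)(C) conj(chi(C)):
  <chi_4*chi_5, chi_1> = (1/16)[1*(2)*conj(1) + 1*(-2)*conj(1) + 2*(-sqrt(2))*conj(1) + 2*(0)*conj(1) + 2*(sqrt(2))*conj(1) + 4*(0)*conj(1) + 4*(0)*conj(1)]
      = (1/16)[(2) + (-2) + (-2*sqrt(2)) + (0) + (2*sqrt(2)) + (0) + (0)] = 0/16 = 0
  <chi_4*chi_5, chi_2> = (1/16)[1*(2)*conj(1) + 1*(-2)*conj(1) + 2*(-sqrt(2))*conj(1) + 2*(0)*conj(1) + 2*(sqrt(2))*conj(1) + 4*(0)*conj(-1) + 4*(0)*conj(-1)]
      = (1/16)[(2) + (-2) + (-2*sqrt(2)) + (0) + (2*sqrt(2)) + (0) + (0)] = 0/16 = 0
  <chi_4*chi_5, chi_3> = (1/16)[1*(2)*conj(1) + 1*(-2)*conj(1) + 2*(-sqrt(2))*conj(-1) + 2*(0)*conj(1) + 2*(sqrt(2))*conj(-1) + 4*(0)*conj(1) + 4*(0)*conj(-1)]
      = (1/16)[(2) + (-2) + (2*sqrt(2)) + (0) + (-2*sqrt(2)) + (0) + (0)] = 0/16 = 0
  <chi_4*chi_5, chi_4> = (1/16)[1*(2)*conj(1) + 1*(-2)*conj(1) + 2*(-sqrt(2))*conj(-1) + 2*(0)*conj(1) + 2*(sqrt(2))*conj(-1) + 4*(0)*conj(-1) + 4*(0)*conj(1)]
      = (1/16)[(2) + (-2) + (2*sqrt(2)) + (0) + (-2*sqrt(2)) + (0) + (0)] = 0/16 = 0
  <chi_4*chi_5, chi_5> = (1/16)[1*(2)*conj(2) + 1*(-2)*conj(-2) + 2*(-sqrt(2))*conj(sqrt(2)) + 2*(0)*conj(0) + 2*(sqrt(2))*conj(-sqrt(2)) + 4*(0)*conj(0) + 4*(0)*conj(0)]
      = (1/16)[(4) + (4) + (-4) + (0) + (-4) + (0) + (0)] = 0/16 = 0
  <chi_4*chi_5, chi_6> = (1/16)[1*(2)*conj(2) + 1*(-2)*conj(2) + 2*(-sqrt(2))*conj(0) + 2*(0)*conj(-2) + 2*(sqrt(2))*conj(0) + 4*(0)*conj(0) + 4*(0)*conj(0)]
      = (1/16)[(4) + (-4) + (0) + (0) + (0) + (0) + (0)] = 0/16 = 0
  <chi_4*chi_5, chi_7> = (1/16)[1*(2)*conj(2) + 1*(-2)*conj(-2) + 2*(-sqrt(2))*conj(-sqrt(2)) + 2*(0)*conj(0) + 2*(sqrt(2))*conj(sqrt(2)) + 4*(0)*conj(0) + 4*(0)*conj(0)]
      = (1/16)[(4) + (4) + (4) + (0) + (4) + (0) + (0)] = 16/16 = 1
Hence the multiplicities are chi_7: 1. Dimension check: dim(chi_4)*dim(chi_5) = 1*2 = 2 and sum (mult * dim) = 1*2 = 2.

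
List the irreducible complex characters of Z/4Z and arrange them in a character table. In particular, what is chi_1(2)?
Character table of Z/4Z (irreps indexed chi_0,...,chi_3 with chi_k(m) = zeta_4^(k*m), zeta_4 = exp(2*pi*i/4)):
  irrep \ class  {0} (size 1)  {1} (size 1)  {2} (size 1)  {3} (size 1)
  chi_0          1             1             1             1           
  chi_1          1             I             -1            -I          
  chi_2          1             -1            1             -1          
  chi_3          1             -I            -1            I           

Spot check: chi_1(2) = zeta_4^(1*2) = zeta_4^2 = -1.

Why: Z/4Z is abelian, so all 4 irreducible complex representations are 1-dimensional. They are given by chi_k(m) = zeta_4^(k*m) for k = 0,...,3. Row orthogonality: sum_m chi_k(m) conj(chi_l(m)) = 4 * [k = l].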